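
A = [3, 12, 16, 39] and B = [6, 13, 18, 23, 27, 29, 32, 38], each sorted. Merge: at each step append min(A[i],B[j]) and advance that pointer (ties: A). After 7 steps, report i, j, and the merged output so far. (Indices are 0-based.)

i=3, j=4, merged so far=[3, 6, 12, 13, 16, 18, 23]

[i=0,j=0] A[i]=3<=B[j]=6 take 3 → i++
[i=1,j=0] A[i]=12>B[j]=6 take 6 → j++
[i=1,j=1] A[i]=12<=B[j]=13 take 12 → i++
[i=2,j=1] A[i]=16>B[j]=13 take 13 → j++
[i=2,j=2] A[i]=16<=B[j]=18 take 16 → i++
[i=3,j=2] A[i]=39>B[j]=18 take 18 → j++
[i=3,j=3] A[i]=39>B[j]=23 take 23 → j++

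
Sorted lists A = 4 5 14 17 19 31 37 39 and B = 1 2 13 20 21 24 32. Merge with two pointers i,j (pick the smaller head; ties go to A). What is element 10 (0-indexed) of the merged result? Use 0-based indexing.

merged[10] = 24

[i=0,j=0] A[i]=4>B[j]=1 take 1 → j++
[i=0,j=1] A[i]=4>B[j]=2 take 2 → j++
[i=0,j=2] A[i]=4<=B[j]=13 take 4 → i++
[i=1,j=2] A[i]=5<=B[j]=13 take 5 → i++
[i=2,j=2] A[i]=14>B[j]=13 take 13 → j++
[i=2,j=3] A[i]=14<=B[j]=20 take 14 → i++
[i=3,j=3] A[i]=17<=B[j]=20 take 17 → i++
[i=4,j=3] A[i]=19<=B[j]=20 take 19 → i++
[i=5,j=3] A[i]=31>B[j]=20 take 20 → j++
[i=5,j=4] A[i]=31>B[j]=21 take 21 → j++
[i=5,j=5] A[i]=31>B[j]=24 take 24 → j++
[i=5,j=6] A[i]=31<=B[j]=32 take 31 → i++
[i=6,j=6] A[i]=37>B[j]=32 take 32 → j++
[i=6,j=7] B done, take A[i]=37 → i++
[i=7,j=7] B done, take A[i]=39 → i++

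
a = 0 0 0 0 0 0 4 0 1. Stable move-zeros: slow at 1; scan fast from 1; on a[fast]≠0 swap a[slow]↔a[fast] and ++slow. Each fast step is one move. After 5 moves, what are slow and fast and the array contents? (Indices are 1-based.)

(s=1,f=1) a[fast]=0 → fast++
(s=1,f=2) a[fast]=0 → fast++
(s=1,f=3) a[fast]=0 → fast++
(s=1,f=4) a[fast]=0 → fast++
(s=1,f=5) a[fast]=0 → fast++

slow=1, fast=6, a=[0, 0, 0, 0, 0, 0, 4, 0, 1]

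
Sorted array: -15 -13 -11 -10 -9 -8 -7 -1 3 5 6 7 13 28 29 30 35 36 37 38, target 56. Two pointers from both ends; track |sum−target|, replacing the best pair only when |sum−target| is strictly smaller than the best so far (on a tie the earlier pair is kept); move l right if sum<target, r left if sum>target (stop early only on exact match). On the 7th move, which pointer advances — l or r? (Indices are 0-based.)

l

[0,19] -15+38=23 d=33 * → l++
[1,19] -13+38=25 d=31 * → l++
[2,19] -11+38=27 d=29 * → l++
[3,19] -10+38=28 d=28 * → l++
[4,19] -9+38=29 d=27 * → l++
[5,19] -8+38=30 d=26 * → l++
[6,19] -7+38=31 d=25 * → l++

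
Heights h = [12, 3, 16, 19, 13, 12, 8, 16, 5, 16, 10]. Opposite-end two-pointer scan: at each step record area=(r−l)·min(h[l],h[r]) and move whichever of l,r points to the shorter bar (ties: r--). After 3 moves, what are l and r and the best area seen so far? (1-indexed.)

l=1 r=11: min(12,10)*10=100 best=100 *, r--
l=1 r=10: min(12,16)*9=108 best=108 *, l++
l=2 r=10: min(3,16)*8=24 best=108, l++

l=3, r=10, best area=108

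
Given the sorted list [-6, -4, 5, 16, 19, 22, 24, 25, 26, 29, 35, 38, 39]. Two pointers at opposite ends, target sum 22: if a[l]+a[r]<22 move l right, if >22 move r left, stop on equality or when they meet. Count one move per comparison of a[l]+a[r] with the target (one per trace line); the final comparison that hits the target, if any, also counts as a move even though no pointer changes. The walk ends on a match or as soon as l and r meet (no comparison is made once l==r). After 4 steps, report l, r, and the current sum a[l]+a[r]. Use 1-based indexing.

l=1, r=9, sum=20

l=1 r=13: -6+39=33 >22, r--
l=1 r=12: -6+38=32 >22, r--
l=1 r=11: -6+35=29 >22, r--
l=1 r=10: -6+29=23 >22, r--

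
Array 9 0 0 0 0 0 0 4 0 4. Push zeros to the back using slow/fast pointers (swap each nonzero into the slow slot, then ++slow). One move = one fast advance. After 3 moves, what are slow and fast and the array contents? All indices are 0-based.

slow=0 fast=0: a[fast]=9≠0 swap→a[0]=9, slow++,fast++
slow=1 fast=1: a[fast]=0, fast++
slow=1 fast=2: a[fast]=0, fast++

slow=1, fast=3, a=[9, 0, 0, 0, 0, 0, 0, 4, 0, 4]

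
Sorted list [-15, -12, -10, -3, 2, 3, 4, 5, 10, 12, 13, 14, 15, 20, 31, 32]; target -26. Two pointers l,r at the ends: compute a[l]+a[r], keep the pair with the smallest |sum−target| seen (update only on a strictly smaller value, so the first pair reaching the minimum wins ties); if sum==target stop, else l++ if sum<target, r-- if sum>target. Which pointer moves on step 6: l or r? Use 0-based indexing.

l=0 r=15: -15+32=17 d=43 *, r--
l=0 r=14: -15+31=16 d=42 *, r--
l=0 r=13: -15+20=5 d=31 *, r--
l=0 r=12: -15+15=0 d=26 *, r--
l=0 r=11: -15+14=-1 d=25 *, r--
l=0 r=10: -15+13=-2 d=24 *, r--

r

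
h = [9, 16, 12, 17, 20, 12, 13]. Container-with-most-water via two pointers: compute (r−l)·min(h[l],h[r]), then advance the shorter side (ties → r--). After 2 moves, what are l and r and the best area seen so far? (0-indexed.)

l=1, r=5, best area=65

[0,6] min(9,13)*6=54 best=54 * → l++
[1,6] min(16,13)*5=65 best=65 * → r--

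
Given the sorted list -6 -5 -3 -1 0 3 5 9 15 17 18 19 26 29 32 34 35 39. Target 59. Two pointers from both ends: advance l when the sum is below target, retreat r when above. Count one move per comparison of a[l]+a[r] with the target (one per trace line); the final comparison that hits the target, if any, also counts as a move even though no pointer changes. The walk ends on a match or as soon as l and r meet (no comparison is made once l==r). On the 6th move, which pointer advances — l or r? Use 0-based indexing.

[0,17] -6+39=33 <59 → l++
[1,17] -5+39=34 <59 → l++
[2,17] -3+39=36 <59 → l++
[3,17] -1+39=38 <59 → l++
[4,17] 0+39=39 <59 → l++
[5,17] 3+39=42 <59 → l++

l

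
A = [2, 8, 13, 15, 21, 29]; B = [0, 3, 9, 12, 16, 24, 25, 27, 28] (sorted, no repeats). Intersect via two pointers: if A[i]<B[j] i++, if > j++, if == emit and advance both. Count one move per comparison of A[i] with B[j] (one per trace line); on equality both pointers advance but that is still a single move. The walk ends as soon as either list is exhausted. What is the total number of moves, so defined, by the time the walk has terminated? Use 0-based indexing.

[i=0,j=0] 2>0 → j++
[i=0,j=1] 2<3 → i++
[i=1,j=1] 8>3 → j++
[i=1,j=2] 8<9 → i++
[i=2,j=2] 13>9 → j++
[i=2,j=3] 13>12 → j++
[i=2,j=4] 13<16 → i++
[i=3,j=4] 15<16 → i++
[i=4,j=4] 21>16 → j++
[i=4,j=5] 21<24 → i++
[i=5,j=5] 29>24 → j++
[i=5,j=6] 29>25 → j++
[i=5,j=7] 29>27 → j++
[i=5,j=8] 29>28 → j++

14 moves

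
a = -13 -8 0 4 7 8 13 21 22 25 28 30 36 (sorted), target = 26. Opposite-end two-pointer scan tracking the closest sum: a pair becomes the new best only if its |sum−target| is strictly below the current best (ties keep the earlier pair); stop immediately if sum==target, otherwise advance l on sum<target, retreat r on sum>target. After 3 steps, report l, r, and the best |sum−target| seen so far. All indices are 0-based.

l=2, r=11, best |Δ|=2

[0,12] -13+36=23 d=3 * → l++
[1,12] -8+36=28 d=2 * → r--
[1,11] -8+30=22 d=4 → l++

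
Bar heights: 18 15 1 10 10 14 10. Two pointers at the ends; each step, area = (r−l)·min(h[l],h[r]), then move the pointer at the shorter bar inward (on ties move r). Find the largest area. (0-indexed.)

max area = 70

l=0 r=6: min(18,10)*6=60 best=60 *, r--
l=0 r=5: min(18,14)*5=70 best=70 *, r--
l=0 r=4: min(18,10)*4=40 best=70, r--
l=0 r=3: min(18,10)*3=30 best=70, r--
l=0 r=2: min(18,1)*2=2 best=70, r--
l=0 r=1: min(18,15)*1=15 best=70, r--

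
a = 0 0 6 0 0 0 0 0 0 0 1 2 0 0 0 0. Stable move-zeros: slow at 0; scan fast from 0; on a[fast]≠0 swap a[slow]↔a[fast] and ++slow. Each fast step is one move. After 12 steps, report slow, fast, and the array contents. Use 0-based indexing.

slow=0 fast=0: a[fast]=0, fast++
slow=0 fast=1: a[fast]=0, fast++
slow=0 fast=2: a[fast]=6≠0 swap→a[0]=6, slow++,fast++
slow=1 fast=3: a[fast]=0, fast++
slow=1 fast=4: a[fast]=0, fast++
slow=1 fast=5: a[fast]=0, fast++
slow=1 fast=6: a[fast]=0, fast++
slow=1 fast=7: a[fast]=0, fast++
slow=1 fast=8: a[fast]=0, fast++
slow=1 fast=9: a[fast]=0, fast++
slow=1 fast=10: a[fast]=1≠0 swap→a[1]=1, slow++,fast++
slow=2 fast=11: a[fast]=2≠0 swap→a[2]=2, slow++,fast++

slow=3, fast=12, a=[6, 1, 2, 0, 0, 0, 0, 0, 0, 0, 0, 0, 0, 0, 0, 0]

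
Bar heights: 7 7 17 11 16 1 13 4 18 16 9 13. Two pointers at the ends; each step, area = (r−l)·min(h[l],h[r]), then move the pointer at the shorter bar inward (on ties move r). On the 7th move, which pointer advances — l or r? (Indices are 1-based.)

l

[1,12] min(7,13)*11=77 best=77 * → l++
[2,12] min(7,13)*10=70 best=77 → l++
[3,12] min(17,13)*9=117 best=117 * → r--
[3,11] min(17,9)*8=72 best=117 → r--
[3,10] min(17,16)*7=112 best=117 → r--
[3,9] min(17,18)*6=102 best=117 → l++
[4,9] min(11,18)*5=55 best=117 → l++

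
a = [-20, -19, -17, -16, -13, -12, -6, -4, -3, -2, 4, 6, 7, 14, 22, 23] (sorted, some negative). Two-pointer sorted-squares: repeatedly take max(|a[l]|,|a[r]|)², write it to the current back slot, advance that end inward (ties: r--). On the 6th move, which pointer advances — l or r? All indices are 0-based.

l

l=0 r=15: |-20|<=|23| out[15]=529, r--
l=0 r=14: |-20|<=|22| out[14]=484, r--
l=0 r=13: |-20|>|14| out[13]=400, l++
l=1 r=13: |-19|>|14| out[12]=361, l++
l=2 r=13: |-17|>|14| out[11]=289, l++
l=3 r=13: |-16|>|14| out[10]=256, l++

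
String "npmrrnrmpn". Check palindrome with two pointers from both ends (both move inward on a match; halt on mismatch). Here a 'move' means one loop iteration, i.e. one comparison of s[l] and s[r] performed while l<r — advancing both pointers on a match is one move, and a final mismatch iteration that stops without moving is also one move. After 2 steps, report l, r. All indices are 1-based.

l=3, r=8

[1,10] 'n'=='n' → l++,r--
[2,9] 'p'=='p' → l++,r--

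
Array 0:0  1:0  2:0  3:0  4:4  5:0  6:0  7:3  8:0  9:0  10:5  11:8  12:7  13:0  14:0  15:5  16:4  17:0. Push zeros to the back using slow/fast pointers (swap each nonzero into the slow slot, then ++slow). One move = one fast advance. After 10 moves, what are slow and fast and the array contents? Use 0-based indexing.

slow=2, fast=10, a=[4, 3, 0, 0, 0, 0, 0, 0, 0, 0, 5, 8, 7, 0, 0, 5, 4, 0]

(s=0,f=0) a[fast]=0 → fast++
(s=0,f=1) a[fast]=0 → fast++
(s=0,f=2) a[fast]=0 → fast++
(s=0,f=3) a[fast]=0 → fast++
(s=0,f=4) a[fast]=4≠0 swap→a[0]=4 → slow++,fast++
(s=1,f=5) a[fast]=0 → fast++
(s=1,f=6) a[fast]=0 → fast++
(s=1,f=7) a[fast]=3≠0 swap→a[1]=3 → slow++,fast++
(s=2,f=8) a[fast]=0 → fast++
(s=2,f=9) a[fast]=0 → fast++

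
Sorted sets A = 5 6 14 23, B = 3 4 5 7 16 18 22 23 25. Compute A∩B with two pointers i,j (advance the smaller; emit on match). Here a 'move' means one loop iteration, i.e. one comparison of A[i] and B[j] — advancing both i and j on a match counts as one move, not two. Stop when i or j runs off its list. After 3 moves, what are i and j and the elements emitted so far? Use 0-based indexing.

i=0 j=0: 5>3, j++
i=0 j=1: 5>4, j++
i=0 j=2: 5==5 emit, i++,j++

i=1, j=3, emitted=[5]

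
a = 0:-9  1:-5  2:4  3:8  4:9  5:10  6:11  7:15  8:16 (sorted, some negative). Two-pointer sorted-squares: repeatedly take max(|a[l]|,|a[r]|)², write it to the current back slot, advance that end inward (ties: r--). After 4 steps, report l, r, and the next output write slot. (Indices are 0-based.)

l=0, r=4, next write slot=4

[0,8] |-9|<=|16| out[8]=256 → r--
[0,7] |-9|<=|15| out[7]=225 → r--
[0,6] |-9|<=|11| out[6]=121 → r--
[0,5] |-9|<=|10| out[5]=100 → r--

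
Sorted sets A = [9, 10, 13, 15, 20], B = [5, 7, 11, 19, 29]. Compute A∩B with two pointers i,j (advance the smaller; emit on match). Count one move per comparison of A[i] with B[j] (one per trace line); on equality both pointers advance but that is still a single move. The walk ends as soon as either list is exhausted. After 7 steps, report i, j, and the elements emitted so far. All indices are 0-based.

i=4, j=3, emitted=[]

i=0 j=0: 9>5, j++
i=0 j=1: 9>7, j++
i=0 j=2: 9<11, i++
i=1 j=2: 10<11, i++
i=2 j=2: 13>11, j++
i=2 j=3: 13<19, i++
i=3 j=3: 15<19, i++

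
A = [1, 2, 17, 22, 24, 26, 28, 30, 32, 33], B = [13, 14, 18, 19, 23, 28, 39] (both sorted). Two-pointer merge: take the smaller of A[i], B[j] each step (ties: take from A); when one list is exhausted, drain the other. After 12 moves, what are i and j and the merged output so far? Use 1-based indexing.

i=8, j=6, merged so far=[1, 2, 13, 14, 17, 18, 19, 22, 23, 24, 26, 28]

i=1 j=1: A[i]=1<=B[j]=13 take 1, i++
i=2 j=1: A[i]=2<=B[j]=13 take 2, i++
i=3 j=1: A[i]=17>B[j]=13 take 13, j++
i=3 j=2: A[i]=17>B[j]=14 take 14, j++
i=3 j=3: A[i]=17<=B[j]=18 take 17, i++
i=4 j=3: A[i]=22>B[j]=18 take 18, j++
i=4 j=4: A[i]=22>B[j]=19 take 19, j++
i=4 j=5: A[i]=22<=B[j]=23 take 22, i++
i=5 j=5: A[i]=24>B[j]=23 take 23, j++
i=5 j=6: A[i]=24<=B[j]=28 take 24, i++
i=6 j=6: A[i]=26<=B[j]=28 take 26, i++
i=7 j=6: A[i]=28<=B[j]=28 take 28, i++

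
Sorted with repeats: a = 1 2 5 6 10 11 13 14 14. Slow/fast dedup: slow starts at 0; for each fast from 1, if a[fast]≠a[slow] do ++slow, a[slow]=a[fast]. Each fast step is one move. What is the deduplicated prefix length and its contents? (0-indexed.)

slow=0 fast=1: a[fast]=2≠a[slow]=1 write a[1]=2, slow++,fast++
slow=1 fast=2: a[fast]=5≠a[slow]=2 write a[2]=5, slow++,fast++
slow=2 fast=3: a[fast]=6≠a[slow]=5 write a[3]=6, slow++,fast++
slow=3 fast=4: a[fast]=10≠a[slow]=6 write a[4]=10, slow++,fast++
slow=4 fast=5: a[fast]=11≠a[slow]=10 write a[5]=11, slow++,fast++
slow=5 fast=6: a[fast]=13≠a[slow]=11 write a[6]=13, slow++,fast++
slow=6 fast=7: a[fast]=14≠a[slow]=13 write a[7]=14, slow++,fast++
slow=7 fast=8: a[fast]=14=a[slow] dup, fast++

length 8; prefix = [1, 2, 5, 6, 10, 11, 13, 14]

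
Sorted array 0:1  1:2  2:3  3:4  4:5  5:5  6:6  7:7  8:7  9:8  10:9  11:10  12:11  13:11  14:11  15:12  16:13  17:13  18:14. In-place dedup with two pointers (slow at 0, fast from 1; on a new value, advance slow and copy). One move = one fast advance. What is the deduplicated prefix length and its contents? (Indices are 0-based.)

length 14; prefix = [1, 2, 3, 4, 5, 6, 7, 8, 9, 10, 11, 12, 13, 14]

slow=0 fast=1: a[fast]=2≠a[slow]=1 write a[1]=2, slow++,fast++
slow=1 fast=2: a[fast]=3≠a[slow]=2 write a[2]=3, slow++,fast++
slow=2 fast=3: a[fast]=4≠a[slow]=3 write a[3]=4, slow++,fast++
slow=3 fast=4: a[fast]=5≠a[slow]=4 write a[4]=5, slow++,fast++
slow=4 fast=5: a[fast]=5=a[slow] dup, fast++
slow=4 fast=6: a[fast]=6≠a[slow]=5 write a[5]=6, slow++,fast++
slow=5 fast=7: a[fast]=7≠a[slow]=6 write a[6]=7, slow++,fast++
slow=6 fast=8: a[fast]=7=a[slow] dup, fast++
slow=6 fast=9: a[fast]=8≠a[slow]=7 write a[7]=8, slow++,fast++
slow=7 fast=10: a[fast]=9≠a[slow]=8 write a[8]=9, slow++,fast++
slow=8 fast=11: a[fast]=10≠a[slow]=9 write a[9]=10, slow++,fast++
slow=9 fast=12: a[fast]=11≠a[slow]=10 write a[10]=11, slow++,fast++
slow=10 fast=13: a[fast]=11=a[slow] dup, fast++
slow=10 fast=14: a[fast]=11=a[slow] dup, fast++
slow=10 fast=15: a[fast]=12≠a[slow]=11 write a[11]=12, slow++,fast++
slow=11 fast=16: a[fast]=13≠a[slow]=12 write a[12]=13, slow++,fast++
slow=12 fast=17: a[fast]=13=a[slow] dup, fast++
slow=12 fast=18: a[fast]=14≠a[slow]=13 write a[13]=14, slow++,fast++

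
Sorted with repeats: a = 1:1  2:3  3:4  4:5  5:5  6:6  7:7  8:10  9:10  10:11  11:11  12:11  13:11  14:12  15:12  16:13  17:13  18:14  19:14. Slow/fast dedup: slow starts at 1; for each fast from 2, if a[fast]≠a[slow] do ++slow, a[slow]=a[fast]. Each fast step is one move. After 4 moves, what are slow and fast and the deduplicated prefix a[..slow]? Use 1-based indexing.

slow=4, fast=6, prefix=[1, 3, 4, 5]

slow=1 fast=2: a[fast]=3≠a[slow]=1 write a[2]=3, slow++,fast++
slow=2 fast=3: a[fast]=4≠a[slow]=3 write a[3]=4, slow++,fast++
slow=3 fast=4: a[fast]=5≠a[slow]=4 write a[4]=5, slow++,fast++
slow=4 fast=5: a[fast]=5=a[slow] dup, fast++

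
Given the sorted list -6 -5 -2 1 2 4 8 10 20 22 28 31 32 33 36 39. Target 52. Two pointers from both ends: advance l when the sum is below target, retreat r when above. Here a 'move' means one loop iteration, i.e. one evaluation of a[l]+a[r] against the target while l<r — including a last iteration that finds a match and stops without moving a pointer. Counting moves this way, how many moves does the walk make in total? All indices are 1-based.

12 moves

l=1 r=16: -6+39=33 <52, l++
l=2 r=16: -5+39=34 <52, l++
l=3 r=16: -2+39=37 <52, l++
l=4 r=16: 1+39=40 <52, l++
l=5 r=16: 2+39=41 <52, l++
l=6 r=16: 4+39=43 <52, l++
l=7 r=16: 8+39=47 <52, l++
l=8 r=16: 10+39=49 <52, l++
l=9 r=16: 20+39=59 >52, r--
l=9 r=15: 20+36=56 >52, r--
l=9 r=14: 20+33=53 >52, r--
l=9 r=13: 20+32=52, found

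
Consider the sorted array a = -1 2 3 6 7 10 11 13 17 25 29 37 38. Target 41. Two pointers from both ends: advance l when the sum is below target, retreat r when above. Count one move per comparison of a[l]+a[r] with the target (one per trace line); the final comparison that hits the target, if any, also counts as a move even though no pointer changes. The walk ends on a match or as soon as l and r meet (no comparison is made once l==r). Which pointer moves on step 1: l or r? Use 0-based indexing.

l=0 r=12: -1+38=37 <41, l++

l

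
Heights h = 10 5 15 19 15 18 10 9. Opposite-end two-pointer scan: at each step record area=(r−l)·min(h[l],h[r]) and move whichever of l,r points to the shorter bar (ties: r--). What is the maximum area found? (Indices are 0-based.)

l=0 r=7: min(10,9)*7=63 best=63 *, r--
l=0 r=6: min(10,10)*6=60 best=63, r--
l=0 r=5: min(10,18)*5=50 best=63, l++
l=1 r=5: min(5,18)*4=20 best=63, l++
l=2 r=5: min(15,18)*3=45 best=63, l++
l=3 r=5: min(19,18)*2=36 best=63, r--
l=3 r=4: min(19,15)*1=15 best=63, r--

max area = 63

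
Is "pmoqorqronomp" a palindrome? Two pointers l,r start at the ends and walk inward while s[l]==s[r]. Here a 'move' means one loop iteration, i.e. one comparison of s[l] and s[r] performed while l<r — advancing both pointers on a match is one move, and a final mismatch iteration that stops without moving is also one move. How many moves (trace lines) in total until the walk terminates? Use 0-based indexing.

4 moves

l=0 r=12: 'p'=='p', l++,r--
l=1 r=11: 'm'=='m', l++,r--
l=2 r=10: 'o'=='o', l++,r--
l=3 r=9: 'q'!='n', stop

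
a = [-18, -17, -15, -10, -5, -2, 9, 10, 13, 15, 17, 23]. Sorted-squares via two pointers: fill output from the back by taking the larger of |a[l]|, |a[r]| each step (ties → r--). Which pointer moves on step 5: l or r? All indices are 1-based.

r

l=1 r=12: |-18|<=|23| out[12]=529, r--
l=1 r=11: |-18|>|17| out[11]=324, l++
l=2 r=11: |-17|<=|17| out[10]=289, r--
l=2 r=10: |-17|>|15| out[9]=289, l++
l=3 r=10: |-15|<=|15| out[8]=225, r--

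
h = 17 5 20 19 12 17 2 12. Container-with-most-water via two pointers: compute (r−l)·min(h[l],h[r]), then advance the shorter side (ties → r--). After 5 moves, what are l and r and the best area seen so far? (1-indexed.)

[1,8] min(17,12)*7=84 best=84 * → r--
[1,7] min(17,2)*6=12 best=84 → r--
[1,6] min(17,17)*5=85 best=85 * → r--
[1,5] min(17,12)*4=48 best=85 → r--
[1,4] min(17,19)*3=51 best=85 → l++

l=2, r=4, best area=85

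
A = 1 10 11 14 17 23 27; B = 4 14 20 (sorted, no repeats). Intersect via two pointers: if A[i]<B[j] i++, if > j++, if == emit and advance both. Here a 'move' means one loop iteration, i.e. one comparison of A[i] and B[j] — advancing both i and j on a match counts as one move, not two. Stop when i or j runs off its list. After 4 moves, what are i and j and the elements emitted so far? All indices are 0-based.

[i=0,j=0] 1<4 → i++
[i=1,j=0] 10>4 → j++
[i=1,j=1] 10<14 → i++
[i=2,j=1] 11<14 → i++

i=3, j=1, emitted=[]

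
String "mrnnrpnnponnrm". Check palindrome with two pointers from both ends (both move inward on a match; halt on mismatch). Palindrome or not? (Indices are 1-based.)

not a palindrome (mismatch at 5,10)

[1,14] 'm'=='m' → l++,r--
[2,13] 'r'=='r' → l++,r--
[3,12] 'n'=='n' → l++,r--
[4,11] 'n'=='n' → l++,r--
[5,10] 'r'!='o' → stop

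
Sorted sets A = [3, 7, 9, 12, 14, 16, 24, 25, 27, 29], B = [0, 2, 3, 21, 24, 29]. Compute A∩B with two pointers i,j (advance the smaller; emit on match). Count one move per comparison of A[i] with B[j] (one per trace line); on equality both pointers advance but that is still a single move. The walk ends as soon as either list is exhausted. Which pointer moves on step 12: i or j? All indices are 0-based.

i=0 j=0: 3>0, j++
i=0 j=1: 3>2, j++
i=0 j=2: 3==3 emit, i++,j++
i=1 j=3: 7<21, i++
i=2 j=3: 9<21, i++
i=3 j=3: 12<21, i++
i=4 j=3: 14<21, i++
i=5 j=3: 16<21, i++
i=6 j=3: 24>21, j++
i=6 j=4: 24==24 emit, i++,j++
i=7 j=5: 25<29, i++
i=8 j=5: 27<29, i++

i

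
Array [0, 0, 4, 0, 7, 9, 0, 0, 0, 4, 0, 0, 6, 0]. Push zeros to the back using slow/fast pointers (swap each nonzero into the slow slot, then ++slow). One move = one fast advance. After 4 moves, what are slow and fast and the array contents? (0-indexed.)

slow=0 fast=0: a[fast]=0, fast++
slow=0 fast=1: a[fast]=0, fast++
slow=0 fast=2: a[fast]=4≠0 swap→a[0]=4, slow++,fast++
slow=1 fast=3: a[fast]=0, fast++

slow=1, fast=4, a=[4, 0, 0, 0, 7, 9, 0, 0, 0, 4, 0, 0, 6, 0]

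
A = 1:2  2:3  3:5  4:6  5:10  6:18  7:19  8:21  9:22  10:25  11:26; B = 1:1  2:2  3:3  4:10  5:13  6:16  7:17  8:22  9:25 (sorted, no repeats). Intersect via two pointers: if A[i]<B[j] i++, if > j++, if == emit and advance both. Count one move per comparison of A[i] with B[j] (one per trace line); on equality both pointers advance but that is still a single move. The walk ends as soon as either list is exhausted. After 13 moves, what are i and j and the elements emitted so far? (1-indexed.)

[i=1,j=1] 2>1 → j++
[i=1,j=2] 2==2 emit → i++,j++
[i=2,j=3] 3==3 emit → i++,j++
[i=3,j=4] 5<10 → i++
[i=4,j=4] 6<10 → i++
[i=5,j=4] 10==10 emit → i++,j++
[i=6,j=5] 18>13 → j++
[i=6,j=6] 18>16 → j++
[i=6,j=7] 18>17 → j++
[i=6,j=8] 18<22 → i++
[i=7,j=8] 19<22 → i++
[i=8,j=8] 21<22 → i++
[i=9,j=8] 22==22 emit → i++,j++

i=10, j=9, emitted=[2, 3, 10, 22]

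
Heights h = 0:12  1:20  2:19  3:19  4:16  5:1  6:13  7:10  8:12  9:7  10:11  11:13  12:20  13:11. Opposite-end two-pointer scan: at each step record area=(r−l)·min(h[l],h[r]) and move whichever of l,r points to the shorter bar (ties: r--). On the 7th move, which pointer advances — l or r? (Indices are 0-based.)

r

l=0 r=13: min(12,11)*13=143 best=143 *, r--
l=0 r=12: min(12,20)*12=144 best=144 *, l++
l=1 r=12: min(20,20)*11=220 best=220 *, r--
l=1 r=11: min(20,13)*10=130 best=220, r--
l=1 r=10: min(20,11)*9=99 best=220, r--
l=1 r=9: min(20,7)*8=56 best=220, r--
l=1 r=8: min(20,12)*7=84 best=220, r--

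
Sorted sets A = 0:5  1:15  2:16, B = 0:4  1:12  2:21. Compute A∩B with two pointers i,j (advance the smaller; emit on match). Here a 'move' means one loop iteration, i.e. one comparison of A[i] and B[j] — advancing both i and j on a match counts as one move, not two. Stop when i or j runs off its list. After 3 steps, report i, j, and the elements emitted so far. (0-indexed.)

i=0 j=0: 5>4, j++
i=0 j=1: 5<12, i++
i=1 j=1: 15>12, j++

i=1, j=2, emitted=[]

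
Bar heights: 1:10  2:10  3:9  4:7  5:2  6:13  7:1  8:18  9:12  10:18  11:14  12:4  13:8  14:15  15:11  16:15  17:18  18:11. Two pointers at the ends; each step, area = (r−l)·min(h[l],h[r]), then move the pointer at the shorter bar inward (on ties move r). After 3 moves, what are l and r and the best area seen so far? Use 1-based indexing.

[1,18] min(10,11)*17=170 best=170 * → l++
[2,18] min(10,11)*16=160 best=170 → l++
[3,18] min(9,11)*15=135 best=170 → l++

l=4, r=18, best area=170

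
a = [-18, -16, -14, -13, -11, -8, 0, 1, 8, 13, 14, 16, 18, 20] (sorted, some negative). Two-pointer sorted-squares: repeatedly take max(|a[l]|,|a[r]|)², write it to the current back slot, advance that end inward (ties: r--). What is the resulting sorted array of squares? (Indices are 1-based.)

[0, 1, 64, 64, 121, 169, 169, 196, 196, 256, 256, 324, 324, 400]

[1,14] |-18|<=|20| out[14]=400 → r--
[1,13] |-18|<=|18| out[13]=324 → r--
[1,12] |-18|>|16| out[12]=324 → l++
[2,12] |-16|<=|16| out[11]=256 → r--
[2,11] |-16|>|14| out[10]=256 → l++
[3,11] |-14|<=|14| out[9]=196 → r--
[3,10] |-14|>|13| out[8]=196 → l++
[4,10] |-13|<=|13| out[7]=169 → r--
[4,9] |-13|>|8| out[6]=169 → l++
[5,9] |-11|>|8| out[5]=121 → l++
[6,9] |-8|<=|8| out[4]=64 → r--
[6,8] |-8|>|1| out[3]=64 → l++
[7,8] |0|<=|1| out[2]=1 → r--
[7,7] |0|<=|0| out[1]=0 → r--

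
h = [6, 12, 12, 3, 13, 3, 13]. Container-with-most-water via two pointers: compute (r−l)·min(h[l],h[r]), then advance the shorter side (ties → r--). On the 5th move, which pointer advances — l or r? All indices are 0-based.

[0,6] min(6,13)*6=36 best=36 * → l++
[1,6] min(12,13)*5=60 best=60 * → l++
[2,6] min(12,13)*4=48 best=60 → l++
[3,6] min(3,13)*3=9 best=60 → l++
[4,6] min(13,13)*2=26 best=60 → r--

r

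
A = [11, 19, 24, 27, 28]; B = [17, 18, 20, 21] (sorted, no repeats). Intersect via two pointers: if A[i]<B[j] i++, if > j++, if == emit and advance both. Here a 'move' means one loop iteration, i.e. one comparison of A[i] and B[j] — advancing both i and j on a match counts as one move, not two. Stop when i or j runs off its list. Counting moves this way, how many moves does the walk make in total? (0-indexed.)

[i=0,j=0] 11<17 → i++
[i=1,j=0] 19>17 → j++
[i=1,j=1] 19>18 → j++
[i=1,j=2] 19<20 → i++
[i=2,j=2] 24>20 → j++
[i=2,j=3] 24>21 → j++

6 moves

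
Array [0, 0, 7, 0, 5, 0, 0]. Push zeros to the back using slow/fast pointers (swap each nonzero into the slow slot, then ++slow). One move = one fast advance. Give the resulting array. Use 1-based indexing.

[7, 5, 0, 0, 0, 0, 0]

(s=1,f=1) a[fast]=0 → fast++
(s=1,f=2) a[fast]=0 → fast++
(s=1,f=3) a[fast]=7≠0 swap→a[1]=7 → slow++,fast++
(s=2,f=4) a[fast]=0 → fast++
(s=2,f=5) a[fast]=5≠0 swap→a[2]=5 → slow++,fast++
(s=3,f=6) a[fast]=0 → fast++
(s=3,f=7) a[fast]=0 → fast++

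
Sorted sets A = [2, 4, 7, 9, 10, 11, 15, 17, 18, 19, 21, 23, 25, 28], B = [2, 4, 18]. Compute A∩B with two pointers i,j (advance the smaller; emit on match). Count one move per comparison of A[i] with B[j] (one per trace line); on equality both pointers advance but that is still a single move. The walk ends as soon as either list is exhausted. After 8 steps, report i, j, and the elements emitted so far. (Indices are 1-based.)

i=9, j=3, emitted=[2, 4]

[i=1,j=1] 2==2 emit → i++,j++
[i=2,j=2] 4==4 emit → i++,j++
[i=3,j=3] 7<18 → i++
[i=4,j=3] 9<18 → i++
[i=5,j=3] 10<18 → i++
[i=6,j=3] 11<18 → i++
[i=7,j=3] 15<18 → i++
[i=8,j=3] 17<18 → i++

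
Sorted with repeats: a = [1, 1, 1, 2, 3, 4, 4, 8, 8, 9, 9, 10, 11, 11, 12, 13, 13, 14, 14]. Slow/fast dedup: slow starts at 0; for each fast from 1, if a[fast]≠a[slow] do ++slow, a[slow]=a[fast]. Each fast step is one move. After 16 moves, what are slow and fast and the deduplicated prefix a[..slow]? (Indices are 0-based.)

(s=0,f=1) a[fast]=1=a[slow] dup → fast++
(s=0,f=2) a[fast]=1=a[slow] dup → fast++
(s=0,f=3) a[fast]=2≠a[slow]=1 write a[1]=2 → slow++,fast++
(s=1,f=4) a[fast]=3≠a[slow]=2 write a[2]=3 → slow++,fast++
(s=2,f=5) a[fast]=4≠a[slow]=3 write a[3]=4 → slow++,fast++
(s=3,f=6) a[fast]=4=a[slow] dup → fast++
(s=3,f=7) a[fast]=8≠a[slow]=4 write a[4]=8 → slow++,fast++
(s=4,f=8) a[fast]=8=a[slow] dup → fast++
(s=4,f=9) a[fast]=9≠a[slow]=8 write a[5]=9 → slow++,fast++
(s=5,f=10) a[fast]=9=a[slow] dup → fast++
(s=5,f=11) a[fast]=10≠a[slow]=9 write a[6]=10 → slow++,fast++
(s=6,f=12) a[fast]=11≠a[slow]=10 write a[7]=11 → slow++,fast++
(s=7,f=13) a[fast]=11=a[slow] dup → fast++
(s=7,f=14) a[fast]=12≠a[slow]=11 write a[8]=12 → slow++,fast++
(s=8,f=15) a[fast]=13≠a[slow]=12 write a[9]=13 → slow++,fast++
(s=9,f=16) a[fast]=13=a[slow] dup → fast++

slow=9, fast=17, prefix=[1, 2, 3, 4, 8, 9, 10, 11, 12, 13]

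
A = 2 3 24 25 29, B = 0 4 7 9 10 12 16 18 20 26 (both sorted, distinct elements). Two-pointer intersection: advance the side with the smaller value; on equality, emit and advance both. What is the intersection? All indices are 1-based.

intersection = []

i=1 j=1: 2>0, j++
i=1 j=2: 2<4, i++
i=2 j=2: 3<4, i++
i=3 j=2: 24>4, j++
i=3 j=3: 24>7, j++
i=3 j=4: 24>9, j++
i=3 j=5: 24>10, j++
i=3 j=6: 24>12, j++
i=3 j=7: 24>16, j++
i=3 j=8: 24>18, j++
i=3 j=9: 24>20, j++
i=3 j=10: 24<26, i++
i=4 j=10: 25<26, i++
i=5 j=10: 29>26, j++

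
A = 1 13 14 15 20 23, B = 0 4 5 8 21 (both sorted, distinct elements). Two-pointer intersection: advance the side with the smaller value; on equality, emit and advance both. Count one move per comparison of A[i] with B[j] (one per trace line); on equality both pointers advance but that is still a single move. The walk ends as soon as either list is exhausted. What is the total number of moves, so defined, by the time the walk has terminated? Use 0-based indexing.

10 moves

i=0 j=0: 1>0, j++
i=0 j=1: 1<4, i++
i=1 j=1: 13>4, j++
i=1 j=2: 13>5, j++
i=1 j=3: 13>8, j++
i=1 j=4: 13<21, i++
i=2 j=4: 14<21, i++
i=3 j=4: 15<21, i++
i=4 j=4: 20<21, i++
i=5 j=4: 23>21, j++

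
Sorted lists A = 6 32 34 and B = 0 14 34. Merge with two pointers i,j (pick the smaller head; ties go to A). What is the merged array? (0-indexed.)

[0, 6, 14, 32, 34, 34]

i=0 j=0: A[i]=6>B[j]=0 take 0, j++
i=0 j=1: A[i]=6<=B[j]=14 take 6, i++
i=1 j=1: A[i]=32>B[j]=14 take 14, j++
i=1 j=2: A[i]=32<=B[j]=34 take 32, i++
i=2 j=2: A[i]=34<=B[j]=34 take 34, i++
i=3 j=2: A done, take B[j]=34, j++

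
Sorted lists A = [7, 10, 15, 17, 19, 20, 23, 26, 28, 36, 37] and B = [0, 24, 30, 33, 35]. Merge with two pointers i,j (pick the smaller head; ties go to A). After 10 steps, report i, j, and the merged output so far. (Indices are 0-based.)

i=0 j=0: A[i]=7>B[j]=0 take 0, j++
i=0 j=1: A[i]=7<=B[j]=24 take 7, i++
i=1 j=1: A[i]=10<=B[j]=24 take 10, i++
i=2 j=1: A[i]=15<=B[j]=24 take 15, i++
i=3 j=1: A[i]=17<=B[j]=24 take 17, i++
i=4 j=1: A[i]=19<=B[j]=24 take 19, i++
i=5 j=1: A[i]=20<=B[j]=24 take 20, i++
i=6 j=1: A[i]=23<=B[j]=24 take 23, i++
i=7 j=1: A[i]=26>B[j]=24 take 24, j++
i=7 j=2: A[i]=26<=B[j]=30 take 26, i++

i=8, j=2, merged so far=[0, 7, 10, 15, 17, 19, 20, 23, 24, 26]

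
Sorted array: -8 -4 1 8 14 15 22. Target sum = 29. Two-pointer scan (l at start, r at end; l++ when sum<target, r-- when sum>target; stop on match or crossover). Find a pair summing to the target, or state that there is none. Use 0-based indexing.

(14, 15)

l=0 r=6: -8+22=14 <29, l++
l=1 r=6: -4+22=18 <29, l++
l=2 r=6: 1+22=23 <29, l++
l=3 r=6: 8+22=30 >29, r--
l=3 r=5: 8+15=23 <29, l++
l=4 r=5: 14+15=29, found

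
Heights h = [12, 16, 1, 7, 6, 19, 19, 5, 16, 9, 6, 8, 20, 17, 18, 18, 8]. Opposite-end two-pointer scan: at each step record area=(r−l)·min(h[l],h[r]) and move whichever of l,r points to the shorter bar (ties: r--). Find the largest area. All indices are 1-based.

l=1 r=17: min(12,8)*16=128 best=128 *, r--
l=1 r=16: min(12,18)*15=180 best=180 *, l++
l=2 r=16: min(16,18)*14=224 best=224 *, l++
l=3 r=16: min(1,18)*13=13 best=224, l++
l=4 r=16: min(7,18)*12=84 best=224, l++
l=5 r=16: min(6,18)*11=66 best=224, l++
l=6 r=16: min(19,18)*10=180 best=224, r--
l=6 r=15: min(19,18)*9=162 best=224, r--
l=6 r=14: min(19,17)*8=136 best=224, r--
l=6 r=13: min(19,20)*7=133 best=224, l++
l=7 r=13: min(19,20)*6=114 best=224, l++
l=8 r=13: min(5,20)*5=25 best=224, l++
l=9 r=13: min(16,20)*4=64 best=224, l++
l=10 r=13: min(9,20)*3=27 best=224, l++
l=11 r=13: min(6,20)*2=12 best=224, l++
l=12 r=13: min(8,20)*1=8 best=224, l++

max area = 224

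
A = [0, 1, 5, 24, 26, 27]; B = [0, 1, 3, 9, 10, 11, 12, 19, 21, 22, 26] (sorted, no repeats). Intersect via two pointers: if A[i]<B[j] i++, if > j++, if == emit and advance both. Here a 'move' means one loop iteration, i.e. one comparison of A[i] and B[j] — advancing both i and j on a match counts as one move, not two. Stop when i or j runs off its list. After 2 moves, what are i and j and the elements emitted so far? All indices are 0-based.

i=2, j=2, emitted=[0, 1]

i=0 j=0: 0==0 emit, i++,j++
i=1 j=1: 1==1 emit, i++,j++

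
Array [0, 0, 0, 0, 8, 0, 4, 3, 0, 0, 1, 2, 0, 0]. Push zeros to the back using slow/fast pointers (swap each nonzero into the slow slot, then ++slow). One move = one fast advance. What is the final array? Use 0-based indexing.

[8, 4, 3, 1, 2, 0, 0, 0, 0, 0, 0, 0, 0, 0]

slow=0 fast=0: a[fast]=0, fast++
slow=0 fast=1: a[fast]=0, fast++
slow=0 fast=2: a[fast]=0, fast++
slow=0 fast=3: a[fast]=0, fast++
slow=0 fast=4: a[fast]=8≠0 swap→a[0]=8, slow++,fast++
slow=1 fast=5: a[fast]=0, fast++
slow=1 fast=6: a[fast]=4≠0 swap→a[1]=4, slow++,fast++
slow=2 fast=7: a[fast]=3≠0 swap→a[2]=3, slow++,fast++
slow=3 fast=8: a[fast]=0, fast++
slow=3 fast=9: a[fast]=0, fast++
slow=3 fast=10: a[fast]=1≠0 swap→a[3]=1, slow++,fast++
slow=4 fast=11: a[fast]=2≠0 swap→a[4]=2, slow++,fast++
slow=5 fast=12: a[fast]=0, fast++
slow=5 fast=13: a[fast]=0, fast++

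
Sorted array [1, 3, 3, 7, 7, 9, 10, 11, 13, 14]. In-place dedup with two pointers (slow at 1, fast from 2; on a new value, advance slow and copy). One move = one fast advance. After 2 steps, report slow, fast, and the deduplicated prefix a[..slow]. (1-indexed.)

slow=2, fast=4, prefix=[1, 3]

(s=1,f=2) a[fast]=3≠a[slow]=1 write a[2]=3 → slow++,fast++
(s=2,f=3) a[fast]=3=a[slow] dup → fast++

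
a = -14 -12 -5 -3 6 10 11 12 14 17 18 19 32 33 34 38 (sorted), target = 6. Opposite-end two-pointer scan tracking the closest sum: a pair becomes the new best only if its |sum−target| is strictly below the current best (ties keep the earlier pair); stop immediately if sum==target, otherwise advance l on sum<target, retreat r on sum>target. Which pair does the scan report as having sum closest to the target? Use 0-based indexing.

pair (-12, 18) with sum 6 (|Δ|=0)

[0,15] -14+38=24 d=18 * → r--
[0,14] -14+34=20 d=14 * → r--
[0,13] -14+33=19 d=13 * → r--
[0,12] -14+32=18 d=12 * → r--
[0,11] -14+19=5 d=1 * → l++
[1,11] -12+19=7 d=1 → r--
[1,10] -12+18=6 d=0 * → stop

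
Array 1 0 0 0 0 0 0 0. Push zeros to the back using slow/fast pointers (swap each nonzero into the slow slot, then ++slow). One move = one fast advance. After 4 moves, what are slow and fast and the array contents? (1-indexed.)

(s=1,f=1) a[fast]=1≠0 swap→a[1]=1 → slow++,fast++
(s=2,f=2) a[fast]=0 → fast++
(s=2,f=3) a[fast]=0 → fast++
(s=2,f=4) a[fast]=0 → fast++

slow=2, fast=5, a=[1, 0, 0, 0, 0, 0, 0, 0]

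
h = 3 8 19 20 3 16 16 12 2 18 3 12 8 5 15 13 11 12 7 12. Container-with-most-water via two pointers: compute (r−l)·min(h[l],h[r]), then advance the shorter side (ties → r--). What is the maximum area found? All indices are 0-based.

max area = 204

[0,19] min(3,12)*19=57 best=57 * → l++
[1,19] min(8,12)*18=144 best=144 * → l++
[2,19] min(19,12)*17=204 best=204 * → r--
[2,18] min(19,7)*16=112 best=204 → r--
[2,17] min(19,12)*15=180 best=204 → r--
[2,16] min(19,11)*14=154 best=204 → r--
[2,15] min(19,13)*13=169 best=204 → r--
[2,14] min(19,15)*12=180 best=204 → r--
[2,13] min(19,5)*11=55 best=204 → r--
[2,12] min(19,8)*10=80 best=204 → r--
[2,11] min(19,12)*9=108 best=204 → r--
[2,10] min(19,3)*8=24 best=204 → r--
[2,9] min(19,18)*7=126 best=204 → r--
[2,8] min(19,2)*6=12 best=204 → r--
[2,7] min(19,12)*5=60 best=204 → r--
[2,6] min(19,16)*4=64 best=204 → r--
[2,5] min(19,16)*3=48 best=204 → r--
[2,4] min(19,3)*2=6 best=204 → r--
[2,3] min(19,20)*1=19 best=204 → l++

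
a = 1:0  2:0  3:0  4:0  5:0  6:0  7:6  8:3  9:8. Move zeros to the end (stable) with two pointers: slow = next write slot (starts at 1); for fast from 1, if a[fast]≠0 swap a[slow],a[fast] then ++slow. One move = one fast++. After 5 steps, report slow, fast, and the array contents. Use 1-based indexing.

slow=1, fast=6, a=[0, 0, 0, 0, 0, 0, 6, 3, 8]

slow=1 fast=1: a[fast]=0, fast++
slow=1 fast=2: a[fast]=0, fast++
slow=1 fast=3: a[fast]=0, fast++
slow=1 fast=4: a[fast]=0, fast++
slow=1 fast=5: a[fast]=0, fast++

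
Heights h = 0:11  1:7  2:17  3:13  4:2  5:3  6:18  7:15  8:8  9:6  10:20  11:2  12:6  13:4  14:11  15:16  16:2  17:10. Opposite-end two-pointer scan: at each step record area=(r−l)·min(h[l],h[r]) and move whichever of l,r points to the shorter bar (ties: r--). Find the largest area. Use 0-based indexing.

max area = 208

[0,17] min(11,10)*17=170 best=170 * → r--
[0,16] min(11,2)*16=32 best=170 → r--
[0,15] min(11,16)*15=165 best=170 → l++
[1,15] min(7,16)*14=98 best=170 → l++
[2,15] min(17,16)*13=208 best=208 * → r--
[2,14] min(17,11)*12=132 best=208 → r--
[2,13] min(17,4)*11=44 best=208 → r--
[2,12] min(17,6)*10=60 best=208 → r--
[2,11] min(17,2)*9=18 best=208 → r--
[2,10] min(17,20)*8=136 best=208 → l++
[3,10] min(13,20)*7=91 best=208 → l++
[4,10] min(2,20)*6=12 best=208 → l++
[5,10] min(3,20)*5=15 best=208 → l++
[6,10] min(18,20)*4=72 best=208 → l++
[7,10] min(15,20)*3=45 best=208 → l++
[8,10] min(8,20)*2=16 best=208 → l++
[9,10] min(6,20)*1=6 best=208 → l++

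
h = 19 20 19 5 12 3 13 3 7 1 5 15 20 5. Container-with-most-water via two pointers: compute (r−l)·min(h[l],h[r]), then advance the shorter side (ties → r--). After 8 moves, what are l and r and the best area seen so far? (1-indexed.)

l=1 r=14: min(19,5)*13=65 best=65 *, r--
l=1 r=13: min(19,20)*12=228 best=228 *, l++
l=2 r=13: min(20,20)*11=220 best=228, r--
l=2 r=12: min(20,15)*10=150 best=228, r--
l=2 r=11: min(20,5)*9=45 best=228, r--
l=2 r=10: min(20,1)*8=8 best=228, r--
l=2 r=9: min(20,7)*7=49 best=228, r--
l=2 r=8: min(20,3)*6=18 best=228, r--

l=2, r=7, best area=228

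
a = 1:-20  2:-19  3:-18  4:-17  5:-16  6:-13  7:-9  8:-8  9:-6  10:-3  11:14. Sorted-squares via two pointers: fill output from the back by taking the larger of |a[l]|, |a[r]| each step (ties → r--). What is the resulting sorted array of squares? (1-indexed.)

[9, 36, 64, 81, 169, 196, 256, 289, 324, 361, 400]

l=1 r=11: |-20|>|14| out[11]=400, l++
l=2 r=11: |-19|>|14| out[10]=361, l++
l=3 r=11: |-18|>|14| out[9]=324, l++
l=4 r=11: |-17|>|14| out[8]=289, l++
l=5 r=11: |-16|>|14| out[7]=256, l++
l=6 r=11: |-13|<=|14| out[6]=196, r--
l=6 r=10: |-13|>|-3| out[5]=169, l++
l=7 r=10: |-9|>|-3| out[4]=81, l++
l=8 r=10: |-8|>|-3| out[3]=64, l++
l=9 r=10: |-6|>|-3| out[2]=36, l++
l=10 r=10: |-3|<=|-3| out[1]=9, r--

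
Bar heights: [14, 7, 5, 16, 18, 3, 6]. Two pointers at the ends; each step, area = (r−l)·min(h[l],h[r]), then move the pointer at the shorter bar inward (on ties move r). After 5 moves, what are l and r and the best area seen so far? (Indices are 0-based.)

l=3, r=4, best area=56

[0,6] min(14,6)*6=36 best=36 * → r--
[0,5] min(14,3)*5=15 best=36 → r--
[0,4] min(14,18)*4=56 best=56 * → l++
[1,4] min(7,18)*3=21 best=56 → l++
[2,4] min(5,18)*2=10 best=56 → l++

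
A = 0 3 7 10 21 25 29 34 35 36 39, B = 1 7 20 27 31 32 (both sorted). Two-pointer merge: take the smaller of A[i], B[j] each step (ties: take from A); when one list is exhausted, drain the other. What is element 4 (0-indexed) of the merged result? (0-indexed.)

merged[4] = 7

i=0 j=0: A[i]=0<=B[j]=1 take 0, i++
i=1 j=0: A[i]=3>B[j]=1 take 1, j++
i=1 j=1: A[i]=3<=B[j]=7 take 3, i++
i=2 j=1: A[i]=7<=B[j]=7 take 7, i++
i=3 j=1: A[i]=10>B[j]=7 take 7, j++
i=3 j=2: A[i]=10<=B[j]=20 take 10, i++
i=4 j=2: A[i]=21>B[j]=20 take 20, j++
i=4 j=3: A[i]=21<=B[j]=27 take 21, i++
i=5 j=3: A[i]=25<=B[j]=27 take 25, i++
i=6 j=3: A[i]=29>B[j]=27 take 27, j++
i=6 j=4: A[i]=29<=B[j]=31 take 29, i++
i=7 j=4: A[i]=34>B[j]=31 take 31, j++
i=7 j=5: A[i]=34>B[j]=32 take 32, j++
i=7 j=6: B done, take A[i]=34, i++
i=8 j=6: B done, take A[i]=35, i++
i=9 j=6: B done, take A[i]=36, i++
i=10 j=6: B done, take A[i]=39, i++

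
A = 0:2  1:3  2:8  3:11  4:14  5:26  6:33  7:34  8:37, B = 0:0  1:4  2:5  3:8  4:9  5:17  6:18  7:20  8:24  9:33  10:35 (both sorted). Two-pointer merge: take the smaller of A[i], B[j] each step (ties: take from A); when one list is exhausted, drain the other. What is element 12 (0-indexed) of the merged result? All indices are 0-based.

i=0 j=0: A[i]=2>B[j]=0 take 0, j++
i=0 j=1: A[i]=2<=B[j]=4 take 2, i++
i=1 j=1: A[i]=3<=B[j]=4 take 3, i++
i=2 j=1: A[i]=8>B[j]=4 take 4, j++
i=2 j=2: A[i]=8>B[j]=5 take 5, j++
i=2 j=3: A[i]=8<=B[j]=8 take 8, i++
i=3 j=3: A[i]=11>B[j]=8 take 8, j++
i=3 j=4: A[i]=11>B[j]=9 take 9, j++
i=3 j=5: A[i]=11<=B[j]=17 take 11, i++
i=4 j=5: A[i]=14<=B[j]=17 take 14, i++
i=5 j=5: A[i]=26>B[j]=17 take 17, j++
i=5 j=6: A[i]=26>B[j]=18 take 18, j++
i=5 j=7: A[i]=26>B[j]=20 take 20, j++
i=5 j=8: A[i]=26>B[j]=24 take 24, j++
i=5 j=9: A[i]=26<=B[j]=33 take 26, i++
i=6 j=9: A[i]=33<=B[j]=33 take 33, i++
i=7 j=9: A[i]=34>B[j]=33 take 33, j++
i=7 j=10: A[i]=34<=B[j]=35 take 34, i++
i=8 j=10: A[i]=37>B[j]=35 take 35, j++
i=8 j=11: B done, take A[i]=37, i++

merged[12] = 20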